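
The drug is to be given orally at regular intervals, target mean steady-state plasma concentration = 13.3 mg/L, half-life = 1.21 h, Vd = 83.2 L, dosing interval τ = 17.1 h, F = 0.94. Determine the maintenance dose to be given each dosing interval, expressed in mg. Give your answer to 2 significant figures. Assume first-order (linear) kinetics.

12000 mg

k = ln2 / t½ = 0.693147 / 1.21 = 0.5728 h⁻¹
CL = k × Vd = 0.5728 × 83.2 = 47.66 L/h
At steady state, F × (Dose/τ) = Css × CL.
Dose = Css × CL × τ / F = 13.3 × 47.66 × 17.1 / 0.94 = 11530 mg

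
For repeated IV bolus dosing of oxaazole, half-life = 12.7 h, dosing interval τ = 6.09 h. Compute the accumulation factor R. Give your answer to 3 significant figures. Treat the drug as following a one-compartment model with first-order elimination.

3.54

k = ln2 / t½ = 0.693147 / 12.7 = 0.05458 h⁻¹
e^(−kτ) = e^(−0.05458 × 6.09) = 0.7172
Accumulation ratio R = 1 / (1 − e^(−kτ)) = 1 / (1 − 0.7172) = 3.536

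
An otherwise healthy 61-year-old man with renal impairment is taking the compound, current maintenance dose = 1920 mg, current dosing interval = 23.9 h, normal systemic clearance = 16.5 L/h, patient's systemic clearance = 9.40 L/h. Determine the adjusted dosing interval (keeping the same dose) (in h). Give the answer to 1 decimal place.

42.0 h

To keep the same average steady-state level, dosing rate must scale with clearance.
CL ratio = 9.40 / 16.5 = 0.5697
New interval (same dose) = 23.9 / 0.5697 = 41.95 h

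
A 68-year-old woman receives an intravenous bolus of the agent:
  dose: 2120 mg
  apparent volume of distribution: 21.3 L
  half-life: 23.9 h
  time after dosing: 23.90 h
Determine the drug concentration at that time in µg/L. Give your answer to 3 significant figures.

C₀ = Dose / Vd = 2120 / 21.3 = 99.53 mg/L
k = ln2 / t½ = 0.693147 / 23.9 = 0.02900 h⁻¹
t / t½ = 23.90 / 23.9 = 1 half-lives
C = C₀ × (1/2)^1 = 99.53 × 0.5000 = 49.77 mg/L
Convert: 49.77 mg/L × 1000 = 49770 µg/L

49800 µg/L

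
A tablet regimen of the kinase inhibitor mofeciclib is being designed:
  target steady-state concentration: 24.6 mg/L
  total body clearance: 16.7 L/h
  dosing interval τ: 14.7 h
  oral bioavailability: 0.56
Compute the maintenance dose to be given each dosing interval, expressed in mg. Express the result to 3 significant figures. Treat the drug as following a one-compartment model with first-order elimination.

10800 mg

At steady state, F × (Dose/τ) = Css × CL.
Dose = Css × CL × τ / F = 24.6 × 16.70 × 14.7 / 0.56 = 10780 mg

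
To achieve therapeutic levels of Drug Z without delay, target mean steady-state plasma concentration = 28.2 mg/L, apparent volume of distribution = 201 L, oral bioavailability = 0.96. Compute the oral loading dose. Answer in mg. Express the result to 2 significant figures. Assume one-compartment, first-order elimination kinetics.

5900 mg

LD = Css × Vd / F = 28.2 × 201 / 0.96 = 5904 mg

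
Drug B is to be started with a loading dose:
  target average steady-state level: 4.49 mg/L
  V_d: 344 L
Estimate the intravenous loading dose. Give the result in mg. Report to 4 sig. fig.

LD = Css × Vd = 4.49 × 344 = 1545 mg

1545 mg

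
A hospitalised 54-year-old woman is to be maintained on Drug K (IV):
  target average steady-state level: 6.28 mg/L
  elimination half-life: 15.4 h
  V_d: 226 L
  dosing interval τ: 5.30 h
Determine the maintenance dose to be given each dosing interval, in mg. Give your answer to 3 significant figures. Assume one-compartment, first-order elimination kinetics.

339 mg

k = ln2 / t½ = 0.693147 / 15.4 = 0.04501 h⁻¹
CL = k × Vd = 0.04501 × 226 = 10.17 L/h
At steady state, Dose/τ = Css × CL.
Dose = Css × CL × τ = 6.28 × 10.17 × 5.30 = 338.5 mg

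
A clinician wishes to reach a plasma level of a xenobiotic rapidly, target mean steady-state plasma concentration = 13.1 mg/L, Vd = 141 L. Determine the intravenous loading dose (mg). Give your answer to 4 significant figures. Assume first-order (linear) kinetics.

LD = Css × Vd = 13.1 × 141 = 1847 mg

1847 mg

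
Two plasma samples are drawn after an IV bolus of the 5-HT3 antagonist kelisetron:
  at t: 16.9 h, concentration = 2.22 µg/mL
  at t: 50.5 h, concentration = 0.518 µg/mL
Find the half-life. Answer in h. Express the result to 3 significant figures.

16.0 h

k = ln(C₁/C₂) / (t₂ − t₁) = ln(2.22/0.518) / (50.5 − 16.9)
  = 1.455 / 33.60 = 0.04330 h⁻¹
t½ = ln2 / k = 0.693147 / 0.04330 = 16.01 h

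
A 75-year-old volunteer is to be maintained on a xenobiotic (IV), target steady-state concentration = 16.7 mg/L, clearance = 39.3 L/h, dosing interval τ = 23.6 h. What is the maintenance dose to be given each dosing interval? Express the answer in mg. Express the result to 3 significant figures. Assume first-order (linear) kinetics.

At steady state, Dose/τ = Css × CL.
Dose = Css × CL × τ = 16.7 × 39.30 × 23.6 = 15490 mg

15500 mg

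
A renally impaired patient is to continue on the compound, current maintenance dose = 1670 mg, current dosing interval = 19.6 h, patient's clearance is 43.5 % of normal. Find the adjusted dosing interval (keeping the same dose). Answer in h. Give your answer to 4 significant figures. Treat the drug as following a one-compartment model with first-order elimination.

45.06 h

To keep the same average steady-state level, dosing rate must scale with clearance.
CL ratio = 43.5 / 100 = 0.4350
New interval (same dose) = 19.6 / 0.4350 = 45.06 h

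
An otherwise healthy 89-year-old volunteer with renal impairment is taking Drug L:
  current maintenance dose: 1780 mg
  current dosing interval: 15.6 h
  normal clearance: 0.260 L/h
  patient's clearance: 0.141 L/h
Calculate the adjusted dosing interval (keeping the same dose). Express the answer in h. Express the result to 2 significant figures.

To keep the same average steady-state level, dosing rate must scale with clearance.
CL ratio = 0.141 / 0.260 = 0.5423
New interval (same dose) = 15.6 / 0.5423 = 28.77 h

29 h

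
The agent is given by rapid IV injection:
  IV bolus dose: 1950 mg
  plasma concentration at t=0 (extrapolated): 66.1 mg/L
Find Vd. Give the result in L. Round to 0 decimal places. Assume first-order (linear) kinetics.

30 L

Vd = Dose / C₀ = 1950 / 66.1 = 29.50 L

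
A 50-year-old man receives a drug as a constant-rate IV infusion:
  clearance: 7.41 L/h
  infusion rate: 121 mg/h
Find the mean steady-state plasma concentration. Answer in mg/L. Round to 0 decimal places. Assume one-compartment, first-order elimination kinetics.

16 mg/L

At steady state Css = R₀ / CL = 121 / 7.410 = 16.33 mg/L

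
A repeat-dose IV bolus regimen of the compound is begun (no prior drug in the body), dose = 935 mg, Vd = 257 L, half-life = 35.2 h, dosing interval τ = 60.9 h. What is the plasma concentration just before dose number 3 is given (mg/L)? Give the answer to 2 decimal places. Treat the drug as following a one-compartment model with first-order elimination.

C₀ per dose = Dose / Vd = 935 / 257 = 3.638 mg/L
k = ln2 / t½ = 0.693147 / 35.2 = 0.01969 h⁻¹
Fraction remaining after one interval: r = e^(−kτ) = e^(−0.01969 × 60.9) = 0.3015
Before dose 3, 2 doses have been given (aged 1τ, 2τ).
C_trough = C₀ × (r + r²) = 3.638 × (0.3015 + 0.09090) = 1.428 mg/L

1.43 mg/L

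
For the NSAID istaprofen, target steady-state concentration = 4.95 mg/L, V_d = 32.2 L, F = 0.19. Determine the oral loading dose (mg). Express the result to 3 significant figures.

839 mg

LD = Css × Vd / F = 4.95 × 32.2 / 0.19 = 838.9 mg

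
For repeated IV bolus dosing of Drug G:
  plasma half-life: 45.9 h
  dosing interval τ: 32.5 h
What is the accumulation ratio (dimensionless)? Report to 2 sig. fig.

2.6

k = ln2 / t½ = 0.693147 / 45.9 = 0.01510 h⁻¹
e^(−kτ) = e^(−0.01510 × 32.5) = 0.6122
Accumulation ratio R = 1 / (1 − e^(−kτ)) = 1 / (1 − 0.6122) = 2.579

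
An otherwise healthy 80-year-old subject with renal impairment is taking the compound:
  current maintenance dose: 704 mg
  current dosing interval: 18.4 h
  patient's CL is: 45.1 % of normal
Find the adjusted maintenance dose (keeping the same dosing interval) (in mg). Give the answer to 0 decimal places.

318 mg

To keep the same average steady-state level, dosing rate must scale with clearance.
CL ratio = 45.1 / 100 = 0.4510
New dose (same interval) = 704 × 0.4510 = 317.5 mg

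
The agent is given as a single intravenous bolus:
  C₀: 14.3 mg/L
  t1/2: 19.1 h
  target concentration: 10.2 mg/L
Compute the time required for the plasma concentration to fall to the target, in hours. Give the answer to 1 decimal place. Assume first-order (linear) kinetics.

9.3 h

k = ln2 / t½ = 0.693147 / 19.1 = 0.03629 h⁻¹
t = ln(C₀ / C) / k = ln(14.30 / 10.2) / 0.03629
  = ln(1.402) / 0.03629 = 0.3379 / 0.03629 = 9.311 h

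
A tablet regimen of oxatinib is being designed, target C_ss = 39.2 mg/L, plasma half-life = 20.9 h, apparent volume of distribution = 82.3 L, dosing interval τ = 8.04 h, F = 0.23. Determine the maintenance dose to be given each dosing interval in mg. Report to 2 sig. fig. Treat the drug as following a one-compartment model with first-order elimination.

k = ln2 / t½ = 0.693147 / 20.9 = 0.03316 h⁻¹
CL = k × Vd = 0.03316 × 82.3 = 2.729 L/h
At steady state, F × (Dose/τ) = Css × CL.
Dose = Css × CL × τ / F = 39.2 × 2.729 × 8.04 / 0.23 = 3740 mg

3700 mg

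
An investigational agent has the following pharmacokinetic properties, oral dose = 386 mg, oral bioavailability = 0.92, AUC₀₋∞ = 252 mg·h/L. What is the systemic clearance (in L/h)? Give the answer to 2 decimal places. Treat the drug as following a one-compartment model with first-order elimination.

1.41 L/h

CL = F·Dose / AUC = 0.92 × 386 / 252 = 1.409 L/h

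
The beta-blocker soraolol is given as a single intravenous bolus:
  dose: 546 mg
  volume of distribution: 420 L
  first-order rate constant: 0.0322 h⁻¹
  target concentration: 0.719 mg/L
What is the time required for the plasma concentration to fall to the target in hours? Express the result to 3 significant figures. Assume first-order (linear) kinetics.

18.4 h

C₀ = Dose / Vd = 546.0 / 420 = 1.300 mg/L
t = ln(C₀ / C) / k = ln(1.300 / 0.719) / 0.03220
  = ln(1.808) / 0.03220 = 0.5922 / 0.03220 = 18.39 h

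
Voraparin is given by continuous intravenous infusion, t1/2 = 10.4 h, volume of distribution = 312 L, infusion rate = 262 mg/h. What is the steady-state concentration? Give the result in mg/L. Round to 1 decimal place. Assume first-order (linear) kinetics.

k = ln2 / t½ = 0.693147 / 10.4 = 0.06665 h⁻¹
CL = k × Vd = 0.06665 × 312 = 20.79 L/h
At steady state Css = R₀ / CL = 262 / 20.79 = 12.60 mg/L

12.6 mg/L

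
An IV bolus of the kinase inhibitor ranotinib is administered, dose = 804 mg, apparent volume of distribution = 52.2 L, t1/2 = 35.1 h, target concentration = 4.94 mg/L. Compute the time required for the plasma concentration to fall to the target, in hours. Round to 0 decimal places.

58 h

C₀ = Dose / Vd = 804.0 / 52.2 = 15.40 mg/L
k = ln2 / t½ = 0.693147 / 35.1 = 0.01975 h⁻¹
t = ln(C₀ / C) / k = ln(15.40 / 4.94) / 0.01975
  = ln(3.117) / 0.01975 = 1.137 / 0.01975 = 57.57 h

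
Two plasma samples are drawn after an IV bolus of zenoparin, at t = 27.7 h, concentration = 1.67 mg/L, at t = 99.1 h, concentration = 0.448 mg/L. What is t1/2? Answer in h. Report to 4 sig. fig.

37.61 h

k = ln(C₁/C₂) / (t₂ − t₁) = ln(1.67/0.448) / (99.1 − 27.7)
  = 1.316 / 71.40 = 0.01843 h⁻¹
t½ = ln2 / k = 0.693147 / 0.01843 = 37.61 h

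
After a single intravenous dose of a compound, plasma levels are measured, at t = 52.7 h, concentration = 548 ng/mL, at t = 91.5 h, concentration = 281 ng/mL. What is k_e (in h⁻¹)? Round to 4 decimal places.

k = ln(C₁/C₂) / (t₂ − t₁) = ln(548/281) / (91.5 − 52.7)
  = 0.6679 / 38.80 = 0.01721 h⁻¹

0.0172 h⁻¹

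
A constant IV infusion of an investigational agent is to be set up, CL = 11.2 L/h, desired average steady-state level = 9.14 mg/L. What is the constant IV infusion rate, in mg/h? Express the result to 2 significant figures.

100 mg/h

At steady state, infusion rate R₀ = Css × CL = 9.14 × 11.20 = 102.4 mg/h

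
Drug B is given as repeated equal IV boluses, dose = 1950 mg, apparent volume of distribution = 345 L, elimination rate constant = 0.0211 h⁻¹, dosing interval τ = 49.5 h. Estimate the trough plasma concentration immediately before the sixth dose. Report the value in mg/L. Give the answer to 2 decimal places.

C₀ per dose = Dose / Vd = 1950 / 345 = 5.652 mg/L
Fraction remaining after one interval: r = e^(−kτ) = e^(−0.02110 × 49.5) = 0.3519
Before dose 6, 5 doses have been given (aged 1τ, 2τ, 3τ, 4τ, 5τ).
C_trough = C₀ × (r + r² + … + r^5) = C₀ × r(1−r^5)/(1−r)
        = 5.652 × 0.3519 × (1 − 0.005396) / (1 − 0.3519) = 3.052 mg/L

3.05 mg/L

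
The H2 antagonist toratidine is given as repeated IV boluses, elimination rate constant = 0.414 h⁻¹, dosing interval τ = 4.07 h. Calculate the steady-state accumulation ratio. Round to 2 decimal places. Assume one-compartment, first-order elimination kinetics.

e^(−kτ) = e^(−0.4140 × 4.07) = 0.1854
Accumulation ratio R = 1 / (1 − e^(−kτ)) = 1 / (1 − 0.1854) = 1.228

1.23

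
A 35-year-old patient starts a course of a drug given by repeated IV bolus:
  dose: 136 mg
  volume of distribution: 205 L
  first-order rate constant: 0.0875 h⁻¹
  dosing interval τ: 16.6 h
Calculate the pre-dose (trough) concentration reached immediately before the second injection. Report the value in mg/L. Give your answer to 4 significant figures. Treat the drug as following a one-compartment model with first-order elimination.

0.1552 mg/L

C₀ per dose = Dose / Vd = 136 / 205 = 0.6634 mg/L
Fraction remaining after one interval: r = e^(−kτ) = e^(−0.08750 × 16.6) = 0.2340
Before dose 2, 1 dose has been given (aged 1τ).
C_trough = C₀ × r = 0.6634 × 0.2340 = 0.1552 mg/L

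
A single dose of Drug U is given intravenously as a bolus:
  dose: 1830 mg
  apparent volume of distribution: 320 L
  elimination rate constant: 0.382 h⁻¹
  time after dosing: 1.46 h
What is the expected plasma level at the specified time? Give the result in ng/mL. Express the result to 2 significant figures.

C₀ = Dose / Vd = 1830 / 320 = 5.719 mg/L
C = C₀ · e^(−k·t) = 5.719 × e^(−0.3820 × 1.46)
  = 5.719 × 0.5725 = 3.274 mg/L
Convert: 3.274 mg/L × 1000 = 3274 ng/mL

3300 ng/mL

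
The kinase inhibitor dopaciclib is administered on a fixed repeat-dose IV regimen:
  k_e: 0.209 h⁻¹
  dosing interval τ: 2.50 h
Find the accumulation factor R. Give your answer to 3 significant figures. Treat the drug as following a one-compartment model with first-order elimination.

e^(−kτ) = e^(−0.2090 × 2.50) = 0.5930
Accumulation ratio R = 1 / (1 − e^(−kτ)) = 1 / (1 − 0.5930) = 2.457

2.46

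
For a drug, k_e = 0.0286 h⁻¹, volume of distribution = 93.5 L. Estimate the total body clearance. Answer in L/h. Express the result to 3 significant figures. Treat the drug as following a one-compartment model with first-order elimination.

2.67 L/h

CL = k × Vd = 0.0286 × 93.5 = 2.674 L/h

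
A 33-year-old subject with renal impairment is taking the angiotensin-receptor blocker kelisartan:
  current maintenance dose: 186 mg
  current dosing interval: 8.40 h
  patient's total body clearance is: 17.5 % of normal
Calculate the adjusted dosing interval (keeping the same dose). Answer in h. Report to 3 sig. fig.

To keep the same average steady-state level, dosing rate must scale with clearance.
CL ratio = 17.5 / 100 = 0.1750
New interval (same dose) = 8.40 / 0.1750 = 48.00 h

48.0 h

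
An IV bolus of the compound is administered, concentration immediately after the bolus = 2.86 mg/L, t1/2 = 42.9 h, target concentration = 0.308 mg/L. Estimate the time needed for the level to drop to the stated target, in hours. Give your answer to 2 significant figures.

140 h

k = ln2 / t½ = 0.693147 / 42.9 = 0.01616 h⁻¹
t = ln(C₀ / C) / k = ln(2.860 / 0.308) / 0.01616
  = ln(9.286) / 0.01616 = 2.229 / 0.01616 = 137.9 h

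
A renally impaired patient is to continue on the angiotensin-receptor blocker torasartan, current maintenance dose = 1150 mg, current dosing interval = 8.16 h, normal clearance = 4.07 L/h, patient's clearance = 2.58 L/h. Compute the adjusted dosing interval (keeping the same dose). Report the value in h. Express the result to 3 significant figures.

12.9 h

To keep the same average steady-state level, dosing rate must scale with clearance.
CL ratio = 2.58 / 4.07 = 0.6339
New interval (same dose) = 8.16 / 0.6339 = 12.87 h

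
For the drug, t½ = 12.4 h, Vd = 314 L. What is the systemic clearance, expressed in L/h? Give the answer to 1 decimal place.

k = ln2 / t½ = 0.693147 / 12.4 = 0.05590 h⁻¹
CL = k × Vd = 0.05590 × 314 = 17.55 L/h

17.6 L/h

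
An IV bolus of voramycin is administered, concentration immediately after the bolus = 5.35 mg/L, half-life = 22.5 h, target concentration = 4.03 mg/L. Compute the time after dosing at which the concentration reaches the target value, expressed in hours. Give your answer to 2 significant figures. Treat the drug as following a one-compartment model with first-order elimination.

k = ln2 / t½ = 0.693147 / 22.5 = 0.03081 h⁻¹
t = ln(C₀ / C) / k = ln(5.350 / 4.03) / 0.03081
  = ln(1.328) / 0.03081 = 0.2837 / 0.03081 = 9.208 h

9.2 h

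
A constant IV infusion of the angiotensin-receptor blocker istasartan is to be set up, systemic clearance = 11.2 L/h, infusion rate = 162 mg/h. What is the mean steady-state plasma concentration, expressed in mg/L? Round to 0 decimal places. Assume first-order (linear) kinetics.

14 mg/L

At steady state Css = R₀ / CL = 162 / 11.20 = 14.46 mg/L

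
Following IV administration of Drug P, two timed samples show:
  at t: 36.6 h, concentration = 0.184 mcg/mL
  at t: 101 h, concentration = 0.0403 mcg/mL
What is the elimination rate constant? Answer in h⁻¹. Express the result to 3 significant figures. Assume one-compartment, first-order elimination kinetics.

k = ln(C₁/C₂) / (t₂ − t₁) = ln(0.184/0.0403) / (101 − 36.6)
  = 1.519 / 64.40 = 0.02359 h⁻¹

0.0236 h⁻¹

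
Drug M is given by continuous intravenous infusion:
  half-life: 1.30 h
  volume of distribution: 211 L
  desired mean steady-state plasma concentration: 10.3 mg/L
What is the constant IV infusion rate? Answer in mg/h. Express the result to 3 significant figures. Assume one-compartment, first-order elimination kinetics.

k = ln2 / t½ = 0.693147 / 1.30 = 0.5332 h⁻¹
CL = k × Vd = 0.5332 × 211 = 112.5 L/h
At steady state, infusion rate R₀ = Css × CL = 10.3 × 112.5 = 1159 mg/h

1160 mg/h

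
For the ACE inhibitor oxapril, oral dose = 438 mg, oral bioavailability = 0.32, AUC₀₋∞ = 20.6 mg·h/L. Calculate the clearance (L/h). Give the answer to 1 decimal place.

6.8 L/h

CL = F·Dose / AUC = 0.32 × 438 / 20.6 = 6.804 L/h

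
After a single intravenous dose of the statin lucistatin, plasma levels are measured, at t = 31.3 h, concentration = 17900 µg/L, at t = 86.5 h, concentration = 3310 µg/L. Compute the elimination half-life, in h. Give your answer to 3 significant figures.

22.7 h

k = ln(C₁/C₂) / (t₂ − t₁) = ln(17900/3310) / (86.5 − 31.3)
  = 1.688 / 55.20 = 0.03058 h⁻¹
t½ = ln2 / k = 0.693147 / 0.03058 = 22.67 h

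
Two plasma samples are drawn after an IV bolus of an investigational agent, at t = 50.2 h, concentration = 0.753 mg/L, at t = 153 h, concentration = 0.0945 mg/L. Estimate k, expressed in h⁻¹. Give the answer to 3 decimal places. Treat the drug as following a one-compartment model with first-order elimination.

k = ln(C₁/C₂) / (t₂ − t₁) = ln(0.753/0.0945) / (153 − 50.2)
  = 2.075 / 102.8 = 0.02018 h⁻¹

0.020 h⁻¹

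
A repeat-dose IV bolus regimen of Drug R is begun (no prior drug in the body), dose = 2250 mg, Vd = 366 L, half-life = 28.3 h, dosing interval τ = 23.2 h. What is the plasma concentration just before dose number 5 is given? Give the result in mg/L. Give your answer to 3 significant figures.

7.21 mg/L

C₀ per dose = Dose / Vd = 2250 / 366 = 6.148 mg/L
k = ln2 / t½ = 0.693147 / 28.3 = 0.02449 h⁻¹
Fraction remaining after one interval: r = e^(−kτ) = e^(−0.02449 × 23.2) = 0.5666
Before dose 5, 4 doses have been given (aged 1τ, 2τ, 3τ, 4τ).
C_trough = C₀ × (r + r² + … + r^4) = C₀ × r(1−r^4)/(1−r)
        = 6.148 × 0.5666 × (1 − 0.1031) / (1 − 0.5666) = 7.209 mg/L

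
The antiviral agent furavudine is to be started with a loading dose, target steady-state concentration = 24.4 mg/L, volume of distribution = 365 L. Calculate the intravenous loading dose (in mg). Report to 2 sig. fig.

LD = Css × Vd = 24.4 × 365 = 8906 mg

8900 mg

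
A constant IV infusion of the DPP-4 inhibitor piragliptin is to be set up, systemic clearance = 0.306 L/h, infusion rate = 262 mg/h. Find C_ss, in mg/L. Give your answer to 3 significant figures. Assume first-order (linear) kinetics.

856 mg/L

At steady state Css = R₀ / CL = 262 / 0.3060 = 856.2 mg/L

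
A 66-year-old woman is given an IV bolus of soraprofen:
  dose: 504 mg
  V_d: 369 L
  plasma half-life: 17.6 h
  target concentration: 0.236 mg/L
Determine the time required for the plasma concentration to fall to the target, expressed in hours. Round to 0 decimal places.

C₀ = Dose / Vd = 504.0 / 369 = 1.366 mg/L
k = ln2 / t½ = 0.693147 / 17.6 = 0.03938 h⁻¹
t = ln(C₀ / C) / k = ln(1.366 / 0.236) / 0.03938
  = ln(5.788) / 0.03938 = 1.756 / 0.03938 = 44.59 h

45 h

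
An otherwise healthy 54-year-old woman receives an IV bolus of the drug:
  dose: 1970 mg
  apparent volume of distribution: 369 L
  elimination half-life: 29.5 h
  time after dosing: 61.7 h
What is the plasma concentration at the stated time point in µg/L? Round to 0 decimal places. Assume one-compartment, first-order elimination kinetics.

C₀ = Dose / Vd = 1970 / 369 = 5.339 mg/L
k = ln2 / t½ = 0.693147 / 29.5 = 0.02350 h⁻¹
C = C₀ · e^(−k·t) = 5.339 × e^(−0.02350 × 61.7)
  = 5.339 × 0.2346 = 1.253 mg/L
Convert: 1.253 mg/L × 1000 = 1253 µg/L

1253 µg/L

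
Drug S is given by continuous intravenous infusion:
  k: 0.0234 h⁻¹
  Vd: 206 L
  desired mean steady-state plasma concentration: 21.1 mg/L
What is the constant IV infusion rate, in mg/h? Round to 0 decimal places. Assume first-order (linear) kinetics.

CL = k × Vd = 0.02340 × 206 = 4.820 L/h
At steady state, infusion rate R₀ = Css × CL = 21.1 × 4.820 = 101.7 mg/h

102 mg/h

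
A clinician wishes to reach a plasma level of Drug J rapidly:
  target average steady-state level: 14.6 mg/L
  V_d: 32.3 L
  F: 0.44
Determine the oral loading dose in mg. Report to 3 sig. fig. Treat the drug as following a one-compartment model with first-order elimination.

LD = Css × Vd / F = 14.6 × 32.3 / 0.44 = 1072 mg

1070 mg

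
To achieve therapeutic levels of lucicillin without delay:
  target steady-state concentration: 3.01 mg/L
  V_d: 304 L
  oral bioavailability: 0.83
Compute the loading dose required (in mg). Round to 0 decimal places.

LD = Css × Vd / F = 3.01 × 304 / 0.83 = 1102 mg

1102 mg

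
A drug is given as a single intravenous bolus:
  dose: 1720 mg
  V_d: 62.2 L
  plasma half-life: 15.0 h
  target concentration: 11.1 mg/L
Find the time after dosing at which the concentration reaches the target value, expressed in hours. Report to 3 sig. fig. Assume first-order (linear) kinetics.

19.8 h

C₀ = Dose / Vd = 1720 / 62.2 = 27.65 mg/L
k = ln2 / t½ = 0.693147 / 15.0 = 0.04621 h⁻¹
t = ln(C₀ / C) / k = ln(27.65 / 11.1) / 0.04621
  = ln(2.491) / 0.04621 = 0.9127 / 0.04621 = 19.75 h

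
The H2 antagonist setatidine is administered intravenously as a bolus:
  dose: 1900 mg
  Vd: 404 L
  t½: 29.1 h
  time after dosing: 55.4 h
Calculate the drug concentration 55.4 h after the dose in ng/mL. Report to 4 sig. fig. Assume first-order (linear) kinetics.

C₀ = Dose / Vd = 1900 / 404 = 4.703 mg/L
k = ln2 / t½ = 0.693147 / 29.1 = 0.02382 h⁻¹
C = C₀ · e^(−k·t) = 4.703 × e^(−0.02382 × 55.4)
  = 4.703 × 0.2672 = 1.257 mg/L
Convert: 1.257 mg/L × 1000 = 1257 ng/mL

1257 ng/mL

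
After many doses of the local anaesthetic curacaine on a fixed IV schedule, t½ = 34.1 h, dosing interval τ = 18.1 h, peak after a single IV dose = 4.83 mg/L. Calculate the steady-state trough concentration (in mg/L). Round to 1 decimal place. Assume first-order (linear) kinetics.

10.9 mg/L

k = ln2 / t½ = 0.693147 / 34.1 = 0.02033 h⁻¹
e^(−kτ) = e^(−0.02033 × 18.1) = 0.6921
Accumulation ratio R = 1 / (1 − e^(−kτ)) = 1 / (1 − 0.6921) = 3.248
Steady-state trough = C₀ × R × e^(−kτ) = 4.83 × 3.248 × 0.6921 = 10.86 mg/L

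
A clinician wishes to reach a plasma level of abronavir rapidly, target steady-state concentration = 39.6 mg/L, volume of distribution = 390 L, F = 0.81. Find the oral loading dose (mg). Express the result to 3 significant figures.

19100 mg

LD = Css × Vd / F = 39.6 × 390 / 0.81 = 19070 mg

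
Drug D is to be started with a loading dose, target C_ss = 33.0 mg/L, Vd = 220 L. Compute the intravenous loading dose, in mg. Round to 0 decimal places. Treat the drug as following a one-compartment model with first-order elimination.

7260 mg

LD = Css × Vd = 33.0 × 220 = 7260 mg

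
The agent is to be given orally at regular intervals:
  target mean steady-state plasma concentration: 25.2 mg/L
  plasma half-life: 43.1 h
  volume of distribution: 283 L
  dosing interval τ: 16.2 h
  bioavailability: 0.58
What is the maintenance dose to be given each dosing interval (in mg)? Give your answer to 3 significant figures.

3200 mg

k = ln2 / t½ = 0.693147 / 43.1 = 0.01608 h⁻¹
CL = k × Vd = 0.01608 × 283 = 4.551 L/h
At steady state, F × (Dose/τ) = Css × CL.
Dose = Css × CL × τ / F = 25.2 × 4.551 × 16.2 / 0.58 = 3203 mg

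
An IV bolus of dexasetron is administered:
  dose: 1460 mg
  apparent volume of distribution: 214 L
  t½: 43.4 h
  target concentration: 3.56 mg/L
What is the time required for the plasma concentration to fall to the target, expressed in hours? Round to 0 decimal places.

41 h

C₀ = Dose / Vd = 1460 / 214 = 6.822 mg/L
k = ln2 / t½ = 0.693147 / 43.4 = 0.01597 h⁻¹
t = ln(C₀ / C) / k = ln(6.822 / 3.56) / 0.01597
  = ln(1.916) / 0.01597 = 0.6502 / 0.01597 = 40.71 h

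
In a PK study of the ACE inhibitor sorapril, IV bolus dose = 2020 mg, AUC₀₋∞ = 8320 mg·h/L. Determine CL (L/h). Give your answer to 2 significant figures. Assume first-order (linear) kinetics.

CL = Dose / AUC = 2020 / 8320 = 0.2428 L/h

0.24 L/h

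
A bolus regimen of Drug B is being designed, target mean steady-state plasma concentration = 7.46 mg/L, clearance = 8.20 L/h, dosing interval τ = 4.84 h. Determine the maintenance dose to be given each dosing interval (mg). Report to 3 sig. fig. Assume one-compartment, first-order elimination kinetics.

296 mg

At steady state, Dose/τ = Css × CL.
Dose = Css × CL × τ = 7.46 × 8.200 × 4.84 = 296.1 mg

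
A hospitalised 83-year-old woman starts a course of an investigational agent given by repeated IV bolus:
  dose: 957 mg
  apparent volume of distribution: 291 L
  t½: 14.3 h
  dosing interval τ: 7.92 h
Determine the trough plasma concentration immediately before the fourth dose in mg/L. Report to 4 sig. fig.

C₀ per dose = Dose / Vd = 957 / 291 = 3.289 mg/L
k = ln2 / t½ = 0.693147 / 14.3 = 0.04847 h⁻¹
Fraction remaining after one interval: r = e^(−kτ) = e^(−0.04847 × 7.92) = 0.6812
Before dose 4, 3 doses have been given (aged 1τ, 2τ, 3τ).
C_trough = C₀ × (r + r² + … + r^3) = C₀ × r(1−r^3)/(1−r)
        = 3.289 × 0.6812 × (1 − 0.3161) / (1 − 0.6812) = 4.806 mg/L

4.806 mg/L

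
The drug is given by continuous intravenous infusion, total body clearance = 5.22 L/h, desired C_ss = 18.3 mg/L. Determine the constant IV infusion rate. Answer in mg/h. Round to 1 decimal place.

95.5 mg/h

At steady state, infusion rate R₀ = Css × CL = 18.3 × 5.220 = 95.53 mg/h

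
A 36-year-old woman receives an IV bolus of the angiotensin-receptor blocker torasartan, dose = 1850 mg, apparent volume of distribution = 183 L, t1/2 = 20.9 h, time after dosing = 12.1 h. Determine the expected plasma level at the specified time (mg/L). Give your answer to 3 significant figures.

C₀ = Dose / Vd = 1850 / 183 = 10.11 mg/L
k = ln2 / t½ = 0.693147 / 20.9 = 0.03316 h⁻¹
C = C₀ · e^(−k·t) = 10.11 × e^(−0.03316 × 12.1)
  = 10.11 × 0.6695 = 6.769 mg/L

6.77 mg/L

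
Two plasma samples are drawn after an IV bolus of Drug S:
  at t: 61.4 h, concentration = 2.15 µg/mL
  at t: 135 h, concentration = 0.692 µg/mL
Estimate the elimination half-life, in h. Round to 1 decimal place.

45.0 h

k = ln(C₁/C₂) / (t₂ − t₁) = ln(2.15/0.692) / (135 − 61.4)
  = 1.134 / 73.60 = 0.01541 h⁻¹
t½ = ln2 / k = 0.693147 / 0.01541 = 44.98 h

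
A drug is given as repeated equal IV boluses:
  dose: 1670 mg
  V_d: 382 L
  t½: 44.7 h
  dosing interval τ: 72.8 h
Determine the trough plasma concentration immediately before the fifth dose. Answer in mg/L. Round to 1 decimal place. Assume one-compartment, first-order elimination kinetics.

2.1 mg/L

C₀ per dose = Dose / Vd = 1670 / 382 = 4.372 mg/L
k = ln2 / t½ = 0.693147 / 44.7 = 0.01551 h⁻¹
Fraction remaining after one interval: r = e^(−kτ) = e^(−0.01551 × 72.8) = 0.3233
Before dose 5, 4 doses have been given (aged 1τ, 2τ, 3τ, 4τ).
C_trough = C₀ × (r + r² + … + r^4) = C₀ × r(1−r^4)/(1−r)
        = 4.372 × 0.3233 × (1 − 0.01093) / (1 − 0.3233) = 2.066 mg/L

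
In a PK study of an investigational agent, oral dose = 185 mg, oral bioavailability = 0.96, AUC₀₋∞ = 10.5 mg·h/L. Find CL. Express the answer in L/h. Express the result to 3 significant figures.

16.9 L/h

CL = F·Dose / AUC = 0.96 × 185 / 10.5 = 16.91 L/h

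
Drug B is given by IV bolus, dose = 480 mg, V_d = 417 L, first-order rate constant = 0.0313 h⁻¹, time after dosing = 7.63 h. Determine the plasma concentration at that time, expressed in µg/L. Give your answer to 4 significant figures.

906.5 µg/L

C₀ = Dose / Vd = 480.0 / 417 = 1.151 mg/L
C = C₀ · e^(−k·t) = 1.151 × e^(−0.03130 × 7.63)
  = 1.151 × 0.7876 = 0.9065 mg/L
Convert: 0.9065 mg/L × 1000 = 906.5 µg/L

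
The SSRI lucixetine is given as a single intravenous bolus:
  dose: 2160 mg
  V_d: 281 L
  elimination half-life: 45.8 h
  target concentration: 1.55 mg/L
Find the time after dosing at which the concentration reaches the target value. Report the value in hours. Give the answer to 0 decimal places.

C₀ = Dose / Vd = 2160 / 281 = 7.687 mg/L
k = ln2 / t½ = 0.693147 / 45.8 = 0.01513 h⁻¹
t = ln(C₀ / C) / k = ln(7.687 / 1.55) / 0.01513
  = ln(4.959) / 0.01513 = 1.601 / 0.01513 = 105.8 h

106 h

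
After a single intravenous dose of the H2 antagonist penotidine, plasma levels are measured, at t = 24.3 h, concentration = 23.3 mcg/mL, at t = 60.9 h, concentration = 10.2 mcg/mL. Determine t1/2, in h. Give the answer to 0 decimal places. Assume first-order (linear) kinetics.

31 h

k = ln(C₁/C₂) / (t₂ − t₁) = ln(23.3/10.2) / (60.9 − 24.3)
  = 0.8261 / 36.60 = 0.02257 h⁻¹
t½ = ln2 / k = 0.693147 / 0.02257 = 30.71 h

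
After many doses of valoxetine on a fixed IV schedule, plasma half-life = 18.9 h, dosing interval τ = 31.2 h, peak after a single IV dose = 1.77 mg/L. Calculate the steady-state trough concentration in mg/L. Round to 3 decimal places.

0.827 mg/L

k = ln2 / t½ = 0.693147 / 18.9 = 0.03667 h⁻¹
e^(−kτ) = e^(−0.03667 × 31.2) = 0.3185
Accumulation ratio R = 1 / (1 − e^(−kτ)) = 1 / (1 − 0.3185) = 1.467
Steady-state trough = C₀ × R × e^(−kτ) = 1.77 × 1.467 × 0.3185 = 0.8270 mg/L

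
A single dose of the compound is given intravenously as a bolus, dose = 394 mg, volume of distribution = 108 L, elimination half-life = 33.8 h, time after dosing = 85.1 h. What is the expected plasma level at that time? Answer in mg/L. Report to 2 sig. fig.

0.64 mg/L

C₀ = Dose / Vd = 394.0 / 108 = 3.648 mg/L
k = ln2 / t½ = 0.693147 / 33.8 = 0.02051 h⁻¹
C = C₀ · e^(−k·t) = 3.648 × e^(−0.02051 × 85.1)
  = 3.648 × 0.1746 = 0.6369 mg/L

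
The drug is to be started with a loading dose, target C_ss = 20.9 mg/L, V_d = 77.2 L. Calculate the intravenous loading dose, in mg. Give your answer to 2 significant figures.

LD = Css × Vd = 20.9 × 77.2 = 1613 mg

1600 mg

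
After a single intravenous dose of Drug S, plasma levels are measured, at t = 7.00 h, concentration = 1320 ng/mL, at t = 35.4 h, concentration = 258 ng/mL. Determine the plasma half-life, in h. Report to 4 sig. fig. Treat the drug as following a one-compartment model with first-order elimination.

k = ln(C₁/C₂) / (t₂ − t₁) = ln(1320/258) / (35.4 − 7.00)
  = 1.632 / 28.40 = 0.05746 h⁻¹
t½ = ln2 / k = 0.693147 / 0.05746 = 12.06 h

12.06 h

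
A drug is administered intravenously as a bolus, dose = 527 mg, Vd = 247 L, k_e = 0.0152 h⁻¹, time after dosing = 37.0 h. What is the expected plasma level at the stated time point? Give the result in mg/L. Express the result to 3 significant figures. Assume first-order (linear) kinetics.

C₀ = Dose / Vd = 527.0 / 247 = 2.134 mg/L
C = C₀ · e^(−k·t) = 2.134 × e^(−0.01520 × 37.0)
  = 2.134 × 0.5698 = 1.216 mg/L

1.22 mg/L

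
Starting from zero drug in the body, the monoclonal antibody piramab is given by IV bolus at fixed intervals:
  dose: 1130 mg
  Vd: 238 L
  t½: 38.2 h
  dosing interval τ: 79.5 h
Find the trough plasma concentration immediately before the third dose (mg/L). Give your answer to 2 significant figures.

1.4 mg/L

C₀ per dose = Dose / Vd = 1130 / 238 = 4.748 mg/L
k = ln2 / t½ = 0.693147 / 38.2 = 0.01815 h⁻¹
Fraction remaining after one interval: r = e^(−kτ) = e^(−0.01815 × 79.5) = 0.2362
Before dose 3, 2 doses have been given (aged 1τ, 2τ).
C_trough = C₀ × (r + r²) = 4.748 × (0.2362 + 0.05579) = 1.386 mg/L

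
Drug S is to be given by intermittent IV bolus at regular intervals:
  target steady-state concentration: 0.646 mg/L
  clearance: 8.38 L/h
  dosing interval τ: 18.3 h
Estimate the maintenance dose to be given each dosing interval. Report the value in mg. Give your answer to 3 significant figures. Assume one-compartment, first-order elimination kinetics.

99.1 mg

At steady state, Dose/τ = Css × CL.
Dose = Css × CL × τ = 0.646 × 8.380 × 18.3 = 99.07 mg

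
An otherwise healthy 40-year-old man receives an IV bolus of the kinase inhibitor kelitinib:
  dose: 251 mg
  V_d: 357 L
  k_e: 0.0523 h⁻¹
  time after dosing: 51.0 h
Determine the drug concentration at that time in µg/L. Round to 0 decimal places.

C₀ = Dose / Vd = 251.0 / 357 = 0.7031 mg/L
C = C₀ · e^(−k·t) = 0.7031 × e^(−0.05230 × 51.0)
  = 0.7031 × 0.06944 = 0.04882 mg/L
Convert: 0.04882 mg/L × 1000 = 48.82 µg/L

49 µg/L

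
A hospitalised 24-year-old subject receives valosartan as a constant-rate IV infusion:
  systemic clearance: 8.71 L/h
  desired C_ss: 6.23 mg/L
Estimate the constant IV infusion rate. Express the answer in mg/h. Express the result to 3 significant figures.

54.3 mg/h

At steady state, infusion rate R₀ = Css × CL = 6.23 × 8.710 = 54.26 mg/h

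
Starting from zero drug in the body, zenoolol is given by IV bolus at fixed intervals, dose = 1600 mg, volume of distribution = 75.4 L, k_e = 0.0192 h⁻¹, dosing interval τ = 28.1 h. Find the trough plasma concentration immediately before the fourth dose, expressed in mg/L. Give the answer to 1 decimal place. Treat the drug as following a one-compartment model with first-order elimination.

C₀ per dose = Dose / Vd = 1600 / 75.4 = 21.22 mg/L
Fraction remaining after one interval: r = e^(−kτ) = e^(−0.01920 × 28.1) = 0.5830
Before dose 4, 3 doses have been given (aged 1τ, 2τ, 3τ).
C_trough = C₀ × (r + r² + … + r^3) = C₀ × r(1−r^3)/(1−r)
        = 21.22 × 0.5830 × (1 − 0.1982) / (1 − 0.5830) = 23.79 mg/L

23.8 mg/L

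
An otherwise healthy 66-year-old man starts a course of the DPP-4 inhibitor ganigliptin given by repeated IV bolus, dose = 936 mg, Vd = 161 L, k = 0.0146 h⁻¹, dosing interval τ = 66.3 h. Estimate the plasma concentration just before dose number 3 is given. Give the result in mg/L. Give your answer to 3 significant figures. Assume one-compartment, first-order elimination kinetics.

C₀ per dose = Dose / Vd = 936 / 161 = 5.814 mg/L
Fraction remaining after one interval: r = e^(−kτ) = e^(−0.01460 × 66.3) = 0.3798
Before dose 3, 2 doses have been given (aged 1τ, 2τ).
C_trough = C₀ × (r + r²) = 5.814 × (0.3798 + 0.1442) = 3.047 mg/L

3.05 mg/L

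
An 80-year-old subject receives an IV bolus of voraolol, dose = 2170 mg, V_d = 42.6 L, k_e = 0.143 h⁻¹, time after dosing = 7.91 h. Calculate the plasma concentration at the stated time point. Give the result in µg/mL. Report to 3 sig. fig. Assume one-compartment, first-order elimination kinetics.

C₀ = Dose / Vd = 2170 / 42.6 = 50.94 mg/L
C = C₀ · e^(−k·t) = 50.94 × e^(−0.1430 × 7.91)
  = 50.94 × 0.3227 = 16.44 mg/L
(16.44 mg/L = 16.44 µg/mL)

16.4 µg/mL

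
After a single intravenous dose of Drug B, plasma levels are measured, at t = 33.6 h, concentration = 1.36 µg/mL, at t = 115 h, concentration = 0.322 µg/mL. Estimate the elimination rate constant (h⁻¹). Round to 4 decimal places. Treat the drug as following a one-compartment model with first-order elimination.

k = ln(C₁/C₂) / (t₂ − t₁) = ln(1.36/0.322) / (115 − 33.6)
  = 1.441 / 81.40 = 0.01770 h⁻¹

0.0177 h⁻¹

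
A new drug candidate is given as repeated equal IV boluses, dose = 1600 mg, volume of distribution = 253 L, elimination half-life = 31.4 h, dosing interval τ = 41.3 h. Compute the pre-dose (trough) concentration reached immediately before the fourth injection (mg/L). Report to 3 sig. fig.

C₀ per dose = Dose / Vd = 1600 / 253 = 6.324 mg/L
k = ln2 / t½ = 0.693147 / 31.4 = 0.02207 h⁻¹
Fraction remaining after one interval: r = e^(−kτ) = e^(−0.02207 × 41.3) = 0.4019
Before dose 4, 3 doses have been given (aged 1τ, 2τ, 3τ).
C_trough = C₀ × (r + r² + … + r^3) = C₀ × r(1−r^3)/(1−r)
        = 6.324 × 0.4019 × (1 − 0.06492) / (1 − 0.4019) = 3.974 mg/L

3.97 mg/L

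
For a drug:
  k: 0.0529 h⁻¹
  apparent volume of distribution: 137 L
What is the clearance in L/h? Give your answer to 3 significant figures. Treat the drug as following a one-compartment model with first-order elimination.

7.25 L/h

CL = k × Vd = 0.0529 × 137 = 7.247 L/h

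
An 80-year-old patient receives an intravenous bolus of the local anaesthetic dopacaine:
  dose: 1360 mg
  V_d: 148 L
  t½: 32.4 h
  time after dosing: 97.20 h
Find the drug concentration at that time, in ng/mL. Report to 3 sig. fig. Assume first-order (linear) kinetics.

1150 ng/mL

C₀ = Dose / Vd = 1360 / 148 = 9.189 mg/L
k = ln2 / t½ = 0.693147 / 32.4 = 0.02139 h⁻¹
t / t½ = 97.20 / 32.4 = 3 half-lives
C = C₀ × (1/2)^3 = 9.189 × 0.1250 = 1.149 mg/L
Convert: 1.149 mg/L × 1000 = 1149 ng/mL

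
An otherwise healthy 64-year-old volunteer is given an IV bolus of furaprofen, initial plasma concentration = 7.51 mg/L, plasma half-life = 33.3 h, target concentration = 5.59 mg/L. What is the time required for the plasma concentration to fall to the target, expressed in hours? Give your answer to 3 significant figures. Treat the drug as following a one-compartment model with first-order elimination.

14.2 h

k = ln2 / t½ = 0.693147 / 33.3 = 0.02082 h⁻¹
t = ln(C₀ / C) / k = ln(7.510 / 5.59) / 0.02082
  = ln(1.343) / 0.02082 = 0.2949 / 0.02082 = 14.16 h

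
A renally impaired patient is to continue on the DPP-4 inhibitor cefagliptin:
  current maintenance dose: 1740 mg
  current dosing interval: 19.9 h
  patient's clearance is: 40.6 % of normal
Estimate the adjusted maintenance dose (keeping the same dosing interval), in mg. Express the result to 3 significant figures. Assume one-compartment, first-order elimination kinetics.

706 mg

To keep the same average steady-state level, dosing rate must scale with clearance.
CL ratio = 40.6 / 100 = 0.4060
New dose (same interval) = 1740 × 0.4060 = 706.4 mg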